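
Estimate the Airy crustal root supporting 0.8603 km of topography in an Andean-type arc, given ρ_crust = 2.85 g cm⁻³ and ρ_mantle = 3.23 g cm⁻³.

Equating mass per unit area of the two columns: the weight of the topography is balanced by the buoyancy of the root, ρ_c h = (ρ_m − ρ_c) r.
r = h · ρ_c / (ρ_m − ρ_c) = 0.8603 km × 2.85 / (3.23 − 2.85) = 6.45 km.

6.45 km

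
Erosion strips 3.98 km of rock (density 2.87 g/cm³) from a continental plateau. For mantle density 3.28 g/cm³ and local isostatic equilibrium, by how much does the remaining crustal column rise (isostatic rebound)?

3.48 km

Unloading: uplift u = e ρ_c/ρ_m = 3.98 km × 2.87/3.28 = 3.48 km.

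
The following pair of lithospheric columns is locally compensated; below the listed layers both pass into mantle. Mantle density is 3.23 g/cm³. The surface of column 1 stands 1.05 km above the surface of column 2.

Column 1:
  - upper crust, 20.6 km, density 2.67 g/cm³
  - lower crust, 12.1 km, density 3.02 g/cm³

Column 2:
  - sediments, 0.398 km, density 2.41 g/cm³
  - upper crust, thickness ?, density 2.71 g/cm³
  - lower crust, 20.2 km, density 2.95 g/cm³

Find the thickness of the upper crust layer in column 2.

9.04 km

Take the compensation level at the base of the deeper column (depth z_c below the surface of column 1) and equate Σ ρ_i t_i down to z_c; mantle fills any gap and the z_c terms cancel.
Column 1: 20.6×2.67 + 12.1×3.02 + (z_c − 32.7)×3.23
Column 2: 1.05×0 + 0.398×2.41 + x×2.71 + 20.2×2.95 + (z_c − 1.05 − 20.598 − x)×3.23
The z_c×3.23 term appears on both sides and cancels. Collect the known terms of each column as K = Σ(ρt)_known − 3.23 × (depth of known layers): K_1 = 91.544 − 3.23×32.7 = −14.077; K_2 = 60.54918 − 3.23×(1.05 + 20.598) = −9.37386.
Balance: K_1 = K_2 − x×(3.23 − 2.71), so x = (K_2 − K_1)/(3.23 − 2.71) = 4.70314/0.52 = 9.04 km.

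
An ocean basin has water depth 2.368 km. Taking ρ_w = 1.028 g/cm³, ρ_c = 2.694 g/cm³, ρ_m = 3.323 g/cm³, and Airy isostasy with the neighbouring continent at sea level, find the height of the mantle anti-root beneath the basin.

Balancing pressure at the compensation depth: replacing crust with seawater at the top is compensated by replacing crust with mantle at the base: d (ρ_c − ρ_w) = a (ρ_m − ρ_c).
a = d (ρ_c − ρ_w)/(ρ_m − ρ_c) = 2.368 km × 1.666/0.629 = 6.27 km.

6.27 km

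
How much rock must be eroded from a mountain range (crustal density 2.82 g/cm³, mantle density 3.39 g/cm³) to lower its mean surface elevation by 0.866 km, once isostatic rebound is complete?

5.15 km

Net drop Δ = e − u = e − e ρ_c/ρ_m = e (ρ_m − ρ_c)/ρ_m.
e = Δ ρ_m/(ρ_m − ρ_c) = 0.866 km × 3.39/0.57 = 5.15 km.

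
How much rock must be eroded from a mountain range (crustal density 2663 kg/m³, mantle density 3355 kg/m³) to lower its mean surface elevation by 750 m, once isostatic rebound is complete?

Net drop Δ = e − u = e − e ρ_c/ρ_m = e (ρ_m − ρ_c)/ρ_m.
e = Δ ρ_m/(ρ_m − ρ_c) = 750 m × 3355/692 = 3640 m.

3640 m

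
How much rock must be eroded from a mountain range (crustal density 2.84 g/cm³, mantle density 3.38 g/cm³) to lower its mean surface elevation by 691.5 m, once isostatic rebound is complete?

4330 m

Net drop Δ = e − u = e − e ρ_c/ρ_m = e (ρ_m − ρ_c)/ρ_m.
e = Δ ρ_m/(ρ_m − ρ_c) = 691.5 m × 3.38/0.54 = 4330 m.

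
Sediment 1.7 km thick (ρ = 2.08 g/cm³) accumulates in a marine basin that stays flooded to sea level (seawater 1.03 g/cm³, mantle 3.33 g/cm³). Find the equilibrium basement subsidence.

Submarine loading: the sediment displaces seawater, and the subsidence is in turn flooded, so s (ρ_m − ρ_w) = t (ρ_sed − ρ_w).
s = 1.7 km × (2.08 − 1.03) / (3.33 − 1.03) = 0.776 km.

0.776 km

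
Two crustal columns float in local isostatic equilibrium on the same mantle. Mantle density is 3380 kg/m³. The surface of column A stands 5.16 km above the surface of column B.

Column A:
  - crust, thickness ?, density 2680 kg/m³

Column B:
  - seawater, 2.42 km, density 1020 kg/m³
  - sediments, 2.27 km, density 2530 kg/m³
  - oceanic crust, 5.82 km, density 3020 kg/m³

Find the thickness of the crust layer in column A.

38.8 km

Take the compensation level at the base of the deeper column (depth z_c below the surface of column A) and equate Σ ρ_i t_i down to z_c; mantle fills any gap and the z_c terms cancel.
Column A: x×2680 + (z_c − 0 − x)×3380
Column B: 5.16×0 + 2.42×1020 + 2.27×2530 + 5.82×3020 + (z_c − 5.16 − 10.51)×3380
The z_c×3380 term appears on both sides and cancels. Collect the known terms of each column as K = Σ(ρt)_known − 3380 × (depth of known layers): K_A = 0 − 3380×0 = 0; K_B = 25787.9 − 3380×(5.16 + 10.51) = −27176.7.
Balance: K_A − x×(3380 − 2680) = K_B, so x = (K_A − K_B)/(3380 − 2680) = 27176.7/700 = 38.8 km.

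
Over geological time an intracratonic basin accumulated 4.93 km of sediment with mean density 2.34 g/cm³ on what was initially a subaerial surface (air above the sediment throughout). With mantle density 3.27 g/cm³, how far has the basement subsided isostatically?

Subaerial load: s = t ρ_sed / ρ_m = 4.93 km × 2.34/3.27 = 3.53 km.

3.53 km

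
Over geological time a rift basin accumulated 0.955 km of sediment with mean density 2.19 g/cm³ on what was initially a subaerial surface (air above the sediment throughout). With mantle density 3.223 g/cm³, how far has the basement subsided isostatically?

Subaerial load: s = t ρ_sed / ρ_m = 0.955 km × 2.19/3.223 = 0.649 km.

0.649 km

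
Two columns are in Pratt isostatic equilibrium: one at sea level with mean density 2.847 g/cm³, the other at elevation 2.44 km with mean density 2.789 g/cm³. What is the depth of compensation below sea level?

117 km

ρ_ref D = ρ (D + h) → D (ρ_ref − ρ) = ρ h.
D = ρ h/(ρ_ref − ρ) = 2.789 × 2.44 km/(2.847 − 2.789) = 117 km.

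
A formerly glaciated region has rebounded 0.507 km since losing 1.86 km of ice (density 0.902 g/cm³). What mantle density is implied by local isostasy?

3.31 g/cm³

ρ_m = ρ_ice t / u = 0.902 × 1.86 km/0.507 km = 3.31 g/cm³.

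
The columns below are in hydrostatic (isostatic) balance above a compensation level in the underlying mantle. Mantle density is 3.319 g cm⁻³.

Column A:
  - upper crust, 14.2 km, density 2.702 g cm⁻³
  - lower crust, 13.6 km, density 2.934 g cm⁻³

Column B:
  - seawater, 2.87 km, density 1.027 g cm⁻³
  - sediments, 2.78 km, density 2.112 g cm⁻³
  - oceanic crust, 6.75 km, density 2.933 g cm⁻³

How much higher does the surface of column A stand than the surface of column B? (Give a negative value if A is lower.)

For any compensation level in the mantle, the mantle terms cancel and isostasy reduces to e = (Σt_A − Σt_B) − (Σ(ρt)_A − Σ(ρt)_B) / ρ_m.
Σt_A = 27.8 km; Σt_B = 12.4 km; Σ(ρt)_A = 78.2708; Σ(ρt)_B = 28.6166 (in km·g cm⁻³).
e = (27.8 − 12.4) − (78.2708 − 28.6166) / 3.319 = 0.439 km.

0.439 km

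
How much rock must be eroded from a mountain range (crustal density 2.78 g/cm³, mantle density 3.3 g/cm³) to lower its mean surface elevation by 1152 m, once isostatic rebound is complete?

Net drop Δ = e − u = e − e ρ_c/ρ_m = e (ρ_m − ρ_c)/ρ_m.
e = Δ ρ_m/(ρ_m − ρ_c) = 1152 m × 3.3/0.52 = 7310 m.

7310 m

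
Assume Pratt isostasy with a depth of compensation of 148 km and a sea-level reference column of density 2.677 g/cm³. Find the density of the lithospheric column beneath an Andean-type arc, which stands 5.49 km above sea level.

Pratt balance: ρ_ref D = ρ (D + h).
ρ = ρ_ref D/(D + h) = 2.677 × 148 km/(148 km + 5.49 km) = 2.58 g/cm³.

2.58 g/cm³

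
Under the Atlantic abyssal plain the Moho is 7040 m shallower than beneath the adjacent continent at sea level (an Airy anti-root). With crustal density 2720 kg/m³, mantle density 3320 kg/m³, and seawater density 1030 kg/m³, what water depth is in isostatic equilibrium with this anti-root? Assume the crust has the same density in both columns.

2500 m

Replacing a thickness d of crust by seawater at the top must be balanced by replacing crust with mantle at the base: d (ρ_c − ρ_w) = a (ρ_m − ρ_c).
d = a (ρ_m − ρ_c)/(ρ_c − ρ_w) = 7040 m × 600/1690 = 2500 m.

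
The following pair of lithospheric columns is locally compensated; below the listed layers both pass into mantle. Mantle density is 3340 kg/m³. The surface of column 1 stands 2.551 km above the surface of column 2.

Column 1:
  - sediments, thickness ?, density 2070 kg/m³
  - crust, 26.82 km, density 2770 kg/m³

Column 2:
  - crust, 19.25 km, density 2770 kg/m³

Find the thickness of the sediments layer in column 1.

Take the compensation level at the base of the deeper column (depth z_c below the surface of column 1) and equate Σ ρ_i t_i down to z_c; mantle fills any gap and the z_c terms cancel.
Column 1: x×2070 + 26.82×2770 + (z_c − 26.82 − x)×3340
Column 2: 2.551×0 + 19.25×2770 + (z_c − 2.551 − 19.25)×3340
The z_c×3340 term appears on both sides and cancels. Collect the known terms of each column as K = Σ(ρt)_known − 3340 × (depth of known layers): K_1 = 74291.4 − 3340×26.82 = −15287.4; K_2 = 53322.5 − 3340×(2.551 + 19.25) = −19492.84.
Balance: K_1 − x×(3340 − 2070) = K_2, so x = (K_1 − K_2)/(3340 − 2070) = 4205.44/1270 = 3.31 km.

3.31 km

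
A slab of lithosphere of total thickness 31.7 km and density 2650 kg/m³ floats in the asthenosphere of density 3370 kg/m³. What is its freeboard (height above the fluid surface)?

Floating equilibrium: submerged depth d = t ρ_obj/ρ_fluid = 31.7 km × 2650/3370 = 24.93 km.
Freeboard = t − d = 31.7 km − 24.93 km = 6.77 km.

6.77 km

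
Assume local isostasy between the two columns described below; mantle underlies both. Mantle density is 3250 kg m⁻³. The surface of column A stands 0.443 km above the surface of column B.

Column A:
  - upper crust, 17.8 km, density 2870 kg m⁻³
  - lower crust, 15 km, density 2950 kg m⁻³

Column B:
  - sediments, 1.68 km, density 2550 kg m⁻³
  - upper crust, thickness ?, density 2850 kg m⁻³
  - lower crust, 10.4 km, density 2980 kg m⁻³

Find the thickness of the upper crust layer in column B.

Take the compensation level at the base of the deeper column (depth z_c below the surface of column A) and equate Σ ρ_i t_i down to z_c; mantle fills any gap and the z_c terms cancel.
Column A: 17.8×2870 + 15×2950 + (z_c − 32.8)×3250
Column B: 0.443×0 + 1.68×2550 + x×2850 + 10.4×2980 + (z_c − 0.443 − 12.08 − x)×3250
The z_c×3250 term appears on both sides and cancels. Collect the known terms of each column as K = Σ(ρt)_known − 3250 × (depth of known layers): K_A = 95336 − 3250×32.8 = −11264; K_B = 35276 − 3250×(0.443 + 12.08) = −5423.75.
Balance: K_A = K_B − x×(3250 − 2850), so x = (K_B − K_A)/(3250 − 2850) = 5840.25/400 = 14.6 km.

14.6 km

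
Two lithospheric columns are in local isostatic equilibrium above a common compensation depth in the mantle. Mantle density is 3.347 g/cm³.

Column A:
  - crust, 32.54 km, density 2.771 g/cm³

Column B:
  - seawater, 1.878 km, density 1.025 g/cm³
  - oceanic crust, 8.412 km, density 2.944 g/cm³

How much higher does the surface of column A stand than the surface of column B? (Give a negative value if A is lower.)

For any compensation level in the mantle, the mantle terms cancel and isostasy reduces to e = (Σt_A − Σt_B) − (Σ(ρt)_A − Σ(ρt)_B) / ρ_m.
Σt_A = 32.54 km; Σt_B = 10.29 km; Σ(ρt)_A = 90.16834; Σ(ρt)_B = 26.689878 (in km·g/cm³).
e = (32.54 − 10.29) − (90.16834 − 26.689878) / 3.347 = 3.28 km.

3.28 km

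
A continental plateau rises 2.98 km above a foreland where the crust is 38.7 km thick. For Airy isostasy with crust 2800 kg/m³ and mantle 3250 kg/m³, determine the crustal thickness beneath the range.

60.2 km

Root depth r = h ρ_c / (ρ_m − ρ_c) = 2.98 km × 2800 / 450 = 18.54 km.
Total thickness = T + h + r = 38.7 km + 2.98 km + 18.54 km = 60.2 km.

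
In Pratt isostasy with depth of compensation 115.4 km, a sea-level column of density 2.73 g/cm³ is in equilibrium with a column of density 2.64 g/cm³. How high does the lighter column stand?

3.93 km

ρ_ref D = ρ (D + h) → h = D (ρ_ref − ρ)/ρ.
h = 115.4 km × (2.73 − 2.64)/2.64 = 3.93 km.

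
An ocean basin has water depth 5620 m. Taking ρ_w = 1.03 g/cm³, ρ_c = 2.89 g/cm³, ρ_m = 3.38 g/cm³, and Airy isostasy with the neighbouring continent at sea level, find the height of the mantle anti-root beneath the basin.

21300 m

Isostatic balance requires: replacing crust with seawater at the top is compensated by replacing crust with mantle at the base: d (ρ_c − ρ_w) = a (ρ_m − ρ_c).
a = d (ρ_c − ρ_w)/(ρ_m − ρ_c) = 5620 m × 1.86/0.49 = 21300 m.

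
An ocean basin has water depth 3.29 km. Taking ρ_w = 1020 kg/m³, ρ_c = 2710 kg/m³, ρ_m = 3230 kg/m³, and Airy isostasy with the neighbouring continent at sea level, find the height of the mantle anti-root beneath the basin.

10.7 km

Equating mass per unit area of the two columns: replacing crust with seawater at the top is compensated by replacing crust with mantle at the base: d (ρ_c − ρ_w) = a (ρ_m − ρ_c).
a = d (ρ_c − ρ_w)/(ρ_m − ρ_c) = 3.29 km × 1690/520 = 10.7 km.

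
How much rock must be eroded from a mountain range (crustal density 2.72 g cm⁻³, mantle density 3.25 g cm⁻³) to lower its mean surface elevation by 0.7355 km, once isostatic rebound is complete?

Net drop Δ = e − u = e − e ρ_c/ρ_m = e (ρ_m − ρ_c)/ρ_m.
e = Δ ρ_m/(ρ_m − ρ_c) = 0.7355 km × 3.25/0.53 = 4.51 km.

4.51 km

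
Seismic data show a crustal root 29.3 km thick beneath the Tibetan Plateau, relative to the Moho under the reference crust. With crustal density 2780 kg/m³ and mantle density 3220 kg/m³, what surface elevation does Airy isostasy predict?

4.64 km

For local isostatic compensation: ρ_c h = (ρ_m − ρ_c) r.
h = r (ρ_m − ρ_c) / ρ_c = 29.3 km × (3220 − 2780) / 2780 = 4.64 km.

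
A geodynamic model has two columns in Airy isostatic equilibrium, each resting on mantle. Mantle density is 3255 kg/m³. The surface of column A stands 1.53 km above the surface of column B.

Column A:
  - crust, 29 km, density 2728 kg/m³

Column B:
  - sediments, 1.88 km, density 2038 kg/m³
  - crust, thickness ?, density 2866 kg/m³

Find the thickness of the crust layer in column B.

Take the compensation level at the base of the deeper column (depth z_c below the surface of column A) and equate Σ ρ_i t_i down to z_c; mantle fills any gap and the z_c terms cancel.
Column A: 29×2728 + (z_c − 29)×3255
Column B: 1.53×0 + 1.88×2038 + x×2866 + (z_c − 1.53 − 1.88 − x)×3255
The z_c×3255 term appears on both sides and cancels. Collect the known terms of each column as K = Σ(ρt)_known − 3255 × (depth of known layers): K_A = 79112 − 3255×29 = −15283; K_B = 3831.44 − 3255×(1.53 + 1.88) = −7268.11.
Balance: K_A = K_B − x×(3255 − 2866), so x = (K_B − K_A)/(3255 − 2866) = 8014.89/389 = 20.6 km.

20.6 km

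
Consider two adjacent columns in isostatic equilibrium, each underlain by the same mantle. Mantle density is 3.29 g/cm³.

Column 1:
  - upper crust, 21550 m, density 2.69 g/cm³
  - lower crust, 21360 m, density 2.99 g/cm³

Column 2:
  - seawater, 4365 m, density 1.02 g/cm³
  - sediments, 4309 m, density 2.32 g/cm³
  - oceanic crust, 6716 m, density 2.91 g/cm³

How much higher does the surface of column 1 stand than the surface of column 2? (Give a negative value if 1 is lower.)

820 m

For any compensation level in the mantle, the mantle terms cancel and isostasy reduces to e = (Σt_1 − Σt_2) − (Σ(ρt)_1 − Σ(ρt)_2) / ρ_m.
Σt_1 = 42910 m; Σt_2 = 15390 m; Σ(ρt)_1 = 121835.9; Σ(ρt)_2 = 33992.74 (in m·g/cm³).
e = (42910 − 15390) − (121835.9 − 33992.74) / 3.29 = 820 m.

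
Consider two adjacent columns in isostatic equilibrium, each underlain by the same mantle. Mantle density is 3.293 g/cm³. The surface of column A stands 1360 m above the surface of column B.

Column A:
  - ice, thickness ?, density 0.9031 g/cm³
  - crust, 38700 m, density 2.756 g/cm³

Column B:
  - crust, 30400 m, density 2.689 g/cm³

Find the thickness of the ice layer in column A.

861 m

Take the compensation level at the base of the deeper column (depth z_c below the surface of column A) and equate Σ ρ_i t_i down to z_c; mantle fills any gap and the z_c terms cancel.
Column A: x×0.9031 + 38700×2.756 + (z_c − 38700 − x)×3.293
Column B: 1360×0 + 30400×2.689 + (z_c − 1360 − 30400)×3.293
The z_c×3.293 term appears on both sides and cancels. Collect the known terms of each column as K = Σ(ρt)_known − 3.293 × (depth of known layers): K_A = 106657.2 − 3.293×38700 = −20781.9; K_B = 81745.6 − 3.293×(1360 + 30400) = −22840.08.
Balance: K_A − x×(3.293 − 0.9031) = K_B, so x = (K_A − K_B)/(3.293 − 0.9031) = 2058.18/2.3899 = 861 m.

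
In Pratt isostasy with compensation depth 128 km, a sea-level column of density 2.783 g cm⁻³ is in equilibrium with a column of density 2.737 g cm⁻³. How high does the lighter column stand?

ρ_ref D = ρ (D + h) → h = D (ρ_ref − ρ)/ρ.
h = 128 km × (2.783 − 2.737)/2.737 = 2.15 km.

2.15 km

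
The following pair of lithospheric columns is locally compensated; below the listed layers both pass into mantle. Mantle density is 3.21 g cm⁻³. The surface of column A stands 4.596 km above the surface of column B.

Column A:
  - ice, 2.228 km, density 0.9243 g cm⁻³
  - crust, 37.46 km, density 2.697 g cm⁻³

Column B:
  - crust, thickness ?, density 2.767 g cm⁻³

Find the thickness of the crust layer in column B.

Take the compensation level at the base of the deeper column (depth z_c below the surface of column A) and equate Σ ρ_i t_i down to z_c; mantle fills any gap and the z_c terms cancel.
Column A: 2.228×0.9243 + 37.46×2.697 + (z_c − 39.688)×3.21
Column B: 4.596×0 + x×2.767 + (z_c − 4.596 − 0 − x)×3.21
The z_c×3.21 term appears on both sides and cancels. Collect the known terms of each column as K = Σ(ρt)_known − 3.21 × (depth of known layers): K_A = 103.08896 − 3.21×39.688 = −24.3095196; K_B = 0 − 3.21×(4.596 + 0) = −14.75316.
Balance: K_A = K_B − x×(3.21 − 2.767), so x = (K_B − K_A)/(3.21 − 2.767) = 9.55636/0.443 = 21.6 km.

21.6 km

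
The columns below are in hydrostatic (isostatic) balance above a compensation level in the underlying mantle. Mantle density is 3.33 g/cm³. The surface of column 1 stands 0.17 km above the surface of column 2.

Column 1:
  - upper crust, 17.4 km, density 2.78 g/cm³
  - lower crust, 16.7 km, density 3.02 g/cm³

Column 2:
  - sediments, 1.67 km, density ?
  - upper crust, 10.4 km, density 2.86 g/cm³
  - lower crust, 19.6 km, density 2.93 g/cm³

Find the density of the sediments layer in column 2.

Take the compensation level at the base of the deeper column (depth z_c below the surface of column 1) and equate Σ ρ_i t_i down to z_c; mantle fills any gap and the z_c terms cancel.
Column 1: 17.4×2.78 + 16.7×3.02 + (z_c − 34.1)×3.33
Column 2: 0.17×0 + 1.67×ρ + 10.4×2.86 + 19.6×2.93 + (z_c − 0.17 − 31.67)×3.33
The z_c×3.33 term appears on both sides and cancels. Collect the known terms of each column as K = Σ(ρt)_known − 3.33 × (depth of known layers): K_1 = 98.806 − 3.33×34.1 = −14.747; K_2 = 87.172 − 3.33×(0.17 + 31.67) = −18.8552.
Balance: K_1 = K_2 + 1.67×ρ, so ρ = (K_1 − K_2)/1.67 = 4.1082/1.67 = 2.46 g/cm³.

2.46 g/cm³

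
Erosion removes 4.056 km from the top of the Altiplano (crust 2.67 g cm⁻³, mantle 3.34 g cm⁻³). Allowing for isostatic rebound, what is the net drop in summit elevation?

0.814 km

Rebound u = e ρ_c/ρ_m = 4.056 km × 2.67/3.34 = 3.242 km.
Net surface drop = e − u = 4.056 km − 3.242 km = e (ρ_m − ρ_c)/ρ_m = 0.814 km.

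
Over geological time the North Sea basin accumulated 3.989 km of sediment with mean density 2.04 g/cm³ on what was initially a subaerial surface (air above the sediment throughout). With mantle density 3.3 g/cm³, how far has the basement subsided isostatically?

Subaerial load: s = t ρ_sed / ρ_m = 3.989 km × 2.04/3.3 = 2.47 km.

2.47 km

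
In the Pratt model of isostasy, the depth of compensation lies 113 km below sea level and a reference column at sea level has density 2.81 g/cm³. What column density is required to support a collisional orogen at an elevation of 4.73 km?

Pratt balance: ρ_ref D = ρ (D + h).
ρ = ρ_ref D/(D + h) = 2.81 × 113 km/(113 km + 4.73 km) = 2.7 g/cm³.

2.7 g/cm³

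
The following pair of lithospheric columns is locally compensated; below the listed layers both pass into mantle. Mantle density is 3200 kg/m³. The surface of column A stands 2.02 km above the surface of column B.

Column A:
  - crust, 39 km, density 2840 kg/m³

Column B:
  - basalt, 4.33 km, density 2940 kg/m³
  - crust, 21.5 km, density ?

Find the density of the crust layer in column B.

Take the compensation level at the base of the deeper column (depth z_c below the surface of column A) and equate Σ ρ_i t_i down to z_c; mantle fills any gap and the z_c terms cancel.
Column A: 39×2840 + (z_c − 39)×3200
Column B: 2.02×0 + 4.33×2940 + 21.5×ρ + (z_c − 2.02 − 25.83)×3200
The z_c×3200 term appears on both sides and cancels. Collect the known terms of each column as K = Σ(ρt)_known − 3200 × (depth of known layers): K_A = 110760 − 3200×39 = −14040; K_B = 12730.2 − 3200×(2.02 + 25.83) = −76389.8.
Balance: K_A = K_B + 21.5×ρ, so ρ = (K_A − K_B)/21.5 = 62349.8/21.5 = 2900 kg/m³.

2900 kg/m³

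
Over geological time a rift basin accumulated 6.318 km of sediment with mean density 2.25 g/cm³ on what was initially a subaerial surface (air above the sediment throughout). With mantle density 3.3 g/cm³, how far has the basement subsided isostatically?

Subaerial load: s = t ρ_sed / ρ_m = 6.318 km × 2.25/3.3 = 4.31 km.

4.31 km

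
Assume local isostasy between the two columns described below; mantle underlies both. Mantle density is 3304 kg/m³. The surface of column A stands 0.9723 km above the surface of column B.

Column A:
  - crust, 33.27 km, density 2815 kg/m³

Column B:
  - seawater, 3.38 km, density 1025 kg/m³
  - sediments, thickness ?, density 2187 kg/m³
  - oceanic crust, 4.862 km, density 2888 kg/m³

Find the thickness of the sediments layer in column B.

Take the compensation level at the base of the deeper column (depth z_c below the surface of column A) and equate Σ ρ_i t_i down to z_c; mantle fills any gap and the z_c terms cancel.
Column A: 33.27×2815 + (z_c − 33.27)×3304
Column B: 0.9723×0 + 3.38×1025 + x×2187 + 4.862×2888 + (z_c − 0.9723 − 8.242 − x)×3304
The z_c×3304 term appears on both sides and cancels. Collect the known terms of each column as K = Σ(ρt)_known − 3304 × (depth of known layers): K_A = 93655.05 − 3304×33.27 = −16269.03; K_B = 17505.956 − 3304×(0.9723 + 8.242) = −12938.0912.
Balance: K_A = K_B − x×(3304 − 2187), so x = (K_B − K_A)/(3304 − 2187) = 3330.94/1117 = 2.98 km.

2.98 km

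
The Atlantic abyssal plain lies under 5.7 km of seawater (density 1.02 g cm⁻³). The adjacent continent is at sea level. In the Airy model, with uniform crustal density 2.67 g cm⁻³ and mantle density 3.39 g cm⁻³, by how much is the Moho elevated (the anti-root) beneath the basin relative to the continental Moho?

13.1 km

In Airy isostatic equilibrium: replacing crust with seawater at the top is compensated by replacing crust with mantle at the base: d (ρ_c − ρ_w) = a (ρ_m − ρ_c).
a = d (ρ_c − ρ_w)/(ρ_m − ρ_c) = 5.7 km × 1.65/0.72 = 13.1 km.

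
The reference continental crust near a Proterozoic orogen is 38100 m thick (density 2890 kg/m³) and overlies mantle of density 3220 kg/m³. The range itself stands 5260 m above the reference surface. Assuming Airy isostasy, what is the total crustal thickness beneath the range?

89400 m

Root depth r = h ρ_c / (ρ_m − ρ_c) = 5260 m × 2890 / 330 = 46060 m.
Total thickness = T + h + r = 38100 m + 5260 m + 46060 m = 89400 m.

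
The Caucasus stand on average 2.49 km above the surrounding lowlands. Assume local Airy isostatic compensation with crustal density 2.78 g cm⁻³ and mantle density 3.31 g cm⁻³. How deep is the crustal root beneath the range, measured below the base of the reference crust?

13.1 km

In Airy isostatic equilibrium: the weight of the topography is balanced by the buoyancy of the root, ρ_c h = (ρ_m − ρ_c) r.
r = h · ρ_c / (ρ_m − ρ_c) = 2.49 km × 2.78 / (3.31 − 2.78) = 13.1 km.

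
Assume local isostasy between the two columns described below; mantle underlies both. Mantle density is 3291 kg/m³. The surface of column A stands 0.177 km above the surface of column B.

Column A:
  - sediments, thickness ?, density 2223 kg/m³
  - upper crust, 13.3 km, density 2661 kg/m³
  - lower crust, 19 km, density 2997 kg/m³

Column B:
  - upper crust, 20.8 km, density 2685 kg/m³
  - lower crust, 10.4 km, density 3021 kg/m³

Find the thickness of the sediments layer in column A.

Take the compensation level at the base of the deeper column (depth z_c below the surface of column A) and equate Σ ρ_i t_i down to z_c; mantle fills any gap and the z_c terms cancel.
Column A: x×2223 + 13.3×2661 + 19×2997 + (z_c − 32.3 − x)×3291
Column B: 0.177×0 + 20.8×2685 + 10.4×3021 + (z_c − 0.177 − 31.2)×3291
The z_c×3291 term appears on both sides and cancels. Collect the known terms of each column as K = Σ(ρt)_known − 3291 × (depth of known layers): K_A = 92334.3 − 3291×32.3 = −13965; K_B = 87266.4 − 3291×(0.177 + 31.2) = −15995.307.
Balance: K_A − x×(3291 − 2223) = K_B, so x = (K_A − K_B)/(3291 − 2223) = 2030.31/1068 = 1.9 km.

1.9 km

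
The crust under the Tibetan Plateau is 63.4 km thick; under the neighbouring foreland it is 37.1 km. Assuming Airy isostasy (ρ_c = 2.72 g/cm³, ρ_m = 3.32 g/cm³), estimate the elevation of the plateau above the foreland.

4.75 km

Excess crust Δ = 63.4 km − 37.1 km = 26.3 km, split between elevation h and root r with h + r = Δ.
Airy balance ρ_c h = (ρ_m − ρ_c) r gives r = h ρ_c/(ρ_m − ρ_c), so h (1 + ρ_c/(ρ_m − ρ_c)) = Δ, i.e. h = Δ (ρ_m − ρ_c)/ρ_m.
h = 26.3 km × 0.6/3.32 = 4.75 km.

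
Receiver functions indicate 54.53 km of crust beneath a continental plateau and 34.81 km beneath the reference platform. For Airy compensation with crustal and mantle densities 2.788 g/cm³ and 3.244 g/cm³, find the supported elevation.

Excess crust Δ = 54.53 km − 34.81 km = 19.72 km, split between elevation h and root r with h + r = Δ.
Airy balance ρ_c h = (ρ_m − ρ_c) r gives r = h ρ_c/(ρ_m − ρ_c), so h (1 + ρ_c/(ρ_m − ρ_c)) = Δ, i.e. h = Δ (ρ_m − ρ_c)/ρ_m.
h = 19.72 km × 0.456/3.244 = 2.77 km.

2.77 km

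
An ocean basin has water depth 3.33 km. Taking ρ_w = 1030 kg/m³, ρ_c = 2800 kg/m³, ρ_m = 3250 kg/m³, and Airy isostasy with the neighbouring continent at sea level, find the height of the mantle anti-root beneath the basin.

13.1 km

Equating mass per unit area of the two columns: replacing crust with seawater at the top is compensated by replacing crust with mantle at the base: d (ρ_c − ρ_w) = a (ρ_m − ρ_c).
a = d (ρ_c − ρ_w)/(ρ_m − ρ_c) = 3.33 km × 1770/450 = 13.1 km.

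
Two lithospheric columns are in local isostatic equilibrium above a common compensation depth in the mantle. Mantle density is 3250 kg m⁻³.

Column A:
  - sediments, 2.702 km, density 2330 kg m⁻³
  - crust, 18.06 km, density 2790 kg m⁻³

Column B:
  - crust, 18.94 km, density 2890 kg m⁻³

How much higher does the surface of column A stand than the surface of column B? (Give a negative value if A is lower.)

For any compensation level in the mantle, the mantle terms cancel and isostasy reduces to e = (Σt_A − Σt_B) − (Σ(ρt)_A − Σ(ρt)_B) / ρ_m.
Σt_A = 20.762 km; Σt_B = 18.94 km; Σ(ρt)_A = 56683.06; Σ(ρt)_B = 54736.6 (in km·kg m⁻³).
e = (20.762 − 18.94) − (56683.06 − 54736.6) / 3250 = 1.22 km.

1.22 km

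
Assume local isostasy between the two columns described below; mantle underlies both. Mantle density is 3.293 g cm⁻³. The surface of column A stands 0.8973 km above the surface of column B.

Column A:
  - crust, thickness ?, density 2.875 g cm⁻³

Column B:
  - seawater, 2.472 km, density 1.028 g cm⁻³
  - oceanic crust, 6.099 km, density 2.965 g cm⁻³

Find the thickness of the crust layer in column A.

Take the compensation level at the base of the deeper column (depth z_c below the surface of column A) and equate Σ ρ_i t_i down to z_c; mantle fills any gap and the z_c terms cancel.
Column A: x×2.875 + (z_c − 0 − x)×3.293
Column B: 0.8973×0 + 2.472×1.028 + 6.099×2.965 + (z_c − 0.8973 − 8.571)×3.293
The z_c×3.293 term appears on both sides and cancels. Collect the known terms of each column as K = Σ(ρt)_known − 3.293 × (depth of known layers): K_A = 0 − 3.293×0 = 0; K_B = 20.624751 − 3.293×(0.8973 + 8.571) = −10.5543609.
Balance: K_A − x×(3.293 − 2.875) = K_B, so x = (K_A − K_B)/(3.293 − 2.875) = 10.5544/0.418 = 25.2 km.

25.2 km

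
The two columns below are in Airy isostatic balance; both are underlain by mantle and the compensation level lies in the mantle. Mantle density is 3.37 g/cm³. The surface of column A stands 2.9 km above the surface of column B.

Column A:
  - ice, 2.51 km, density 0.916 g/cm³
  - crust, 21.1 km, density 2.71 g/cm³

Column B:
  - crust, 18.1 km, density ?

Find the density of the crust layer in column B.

Take the compensation level at the base of the deeper column (depth z_c below the surface of column A) and equate Σ ρ_i t_i down to z_c; mantle fills any gap and the z_c terms cancel.
Column A: 2.51×0.916 + 21.1×2.71 + (z_c − 23.61)×3.37
Column B: 2.9×0 + 18.1×ρ + (z_c − 2.9 − 18.1)×3.37
The z_c×3.37 term appears on both sides and cancels. Collect the known terms of each column as K = Σ(ρt)_known − 3.37 × (depth of known layers): K_A = 59.48016 − 3.37×23.61 = −20.08554; K_B = 0 − 3.37×(2.9 + 18.1) = −70.77.
Balance: K_A = K_B + 18.1×ρ, so ρ = (K_A − K_B)/18.1 = 50.6845/18.1 = 2.8 g/cm³.

2.8 g/cm³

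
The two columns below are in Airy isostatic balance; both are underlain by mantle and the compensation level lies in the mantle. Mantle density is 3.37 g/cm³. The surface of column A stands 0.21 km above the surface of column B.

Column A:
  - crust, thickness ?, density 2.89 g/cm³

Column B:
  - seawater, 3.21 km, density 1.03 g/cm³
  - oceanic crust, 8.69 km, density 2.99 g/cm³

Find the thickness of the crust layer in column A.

Take the compensation level at the base of the deeper column (depth z_c below the surface of column A) and equate Σ ρ_i t_i down to z_c; mantle fills any gap and the z_c terms cancel.
Column A: x×2.89 + (z_c − 0 − x)×3.37
Column B: 0.21×0 + 3.21×1.03 + 8.69×2.99 + (z_c − 0.21 − 11.9)×3.37
The z_c×3.37 term appears on both sides and cancels. Collect the known terms of each column as K = Σ(ρt)_known − 3.37 × (depth of known layers): K_A = 0 − 3.37×0 = 0; K_B = 29.2894 − 3.37×(0.21 + 11.9) = −11.5213.
Balance: K_A − x×(3.37 − 2.89) = K_B, so x = (K_A − K_B)/(3.37 − 2.89) = 11.5213/0.48 = 24 km.

24 km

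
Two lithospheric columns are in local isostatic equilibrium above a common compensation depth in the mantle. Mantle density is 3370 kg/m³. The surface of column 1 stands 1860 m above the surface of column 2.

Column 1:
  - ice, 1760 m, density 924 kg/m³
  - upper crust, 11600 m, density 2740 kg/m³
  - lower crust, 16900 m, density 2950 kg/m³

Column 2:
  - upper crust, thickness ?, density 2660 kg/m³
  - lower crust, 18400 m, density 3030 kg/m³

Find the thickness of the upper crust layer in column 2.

8710 m

Take the compensation level at the base of the deeper column (depth z_c below the surface of column 1) and equate Σ ρ_i t_i down to z_c; mantle fills any gap and the z_c terms cancel.
Column 1: 1760×924 + 11600×2740 + 16900×2950 + (z_c − 30260)×3370
Column 2: 1860×0 + x×2660 + 18400×3030 + (z_c − 1860 − 18400 − x)×3370
The z_c×3370 term appears on both sides and cancels. Collect the known terms of each column as K = Σ(ρt)_known − 3370 × (depth of known layers): K_1 = 83265240 − 3370×30260 = −18710960; K_2 = 55752000 − 3370×(1860 + 18400) = −12524200.
Balance: K_1 = K_2 − x×(3370 − 2660), so x = (K_2 − K_1)/(3370 − 2660) = 6186760/710 = 8710 m.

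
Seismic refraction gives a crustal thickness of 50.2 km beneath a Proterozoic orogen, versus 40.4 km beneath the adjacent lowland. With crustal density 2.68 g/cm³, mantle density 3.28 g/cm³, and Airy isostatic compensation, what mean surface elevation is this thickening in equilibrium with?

1.79 km

Excess crust Δ = 50.2 km − 40.4 km = 9.8 km, split between elevation h and root r with h + r = Δ.
Airy balance ρ_c h = (ρ_m − ρ_c) r gives r = h ρ_c/(ρ_m − ρ_c), so h (1 + ρ_c/(ρ_m − ρ_c)) = Δ, i.e. h = Δ (ρ_m − ρ_c)/ρ_m.
h = 9.8 km × 0.6/3.28 = 1.79 km.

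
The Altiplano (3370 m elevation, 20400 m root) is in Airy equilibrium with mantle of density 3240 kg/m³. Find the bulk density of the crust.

2780 kg/m³

ρ_c h = (ρ_m − ρ_c) r → ρ_c (h + r) = ρ_m r → ρ_c = ρ_m r / (h + r).
ρ_c = 3240 × 20400 m / (3370 m + 20400 m) = 2780 kg/m³.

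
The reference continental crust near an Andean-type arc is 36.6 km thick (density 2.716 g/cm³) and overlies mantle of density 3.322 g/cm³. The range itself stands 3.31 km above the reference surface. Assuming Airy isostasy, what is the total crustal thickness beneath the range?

Root depth r = h ρ_c / (ρ_m − ρ_c) = 3.31 km × 2.716 / 0.606 = 14.83 km.
Total thickness = T + h + r = 36.6 km + 3.31 km + 14.83 km = 54.7 km.

54.7 km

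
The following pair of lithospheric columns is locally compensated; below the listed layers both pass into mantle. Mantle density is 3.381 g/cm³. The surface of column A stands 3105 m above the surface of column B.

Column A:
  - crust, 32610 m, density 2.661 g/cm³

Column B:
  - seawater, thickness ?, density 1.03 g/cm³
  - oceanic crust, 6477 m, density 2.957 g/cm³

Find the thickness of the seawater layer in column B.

Take the compensation level at the base of the deeper column (depth z_c below the surface of column A) and equate Σ ρ_i t_i down to z_c; mantle fills any gap and the z_c terms cancel.
Column A: 32610×2.661 + (z_c − 32610)×3.381
Column B: 3105×0 + x×1.03 + 6477×2.957 + (z_c − 3105 − 6477 − x)×3.381
The z_c×3.381 term appears on both sides and cancels. Collect the known terms of each column as K = Σ(ρt)_known − 3.381 × (depth of known layers): K_A = 86775.21 − 3.381×32610 = −23479.2; K_B = 19152.489 − 3.381×(3105 + 6477) = −13244.253.
Balance: K_A = K_B − x×(3.381 − 1.03), so x = (K_B − K_A)/(3.381 − 1.03) = 10234.9/2.351 = 4350 m.

4350 m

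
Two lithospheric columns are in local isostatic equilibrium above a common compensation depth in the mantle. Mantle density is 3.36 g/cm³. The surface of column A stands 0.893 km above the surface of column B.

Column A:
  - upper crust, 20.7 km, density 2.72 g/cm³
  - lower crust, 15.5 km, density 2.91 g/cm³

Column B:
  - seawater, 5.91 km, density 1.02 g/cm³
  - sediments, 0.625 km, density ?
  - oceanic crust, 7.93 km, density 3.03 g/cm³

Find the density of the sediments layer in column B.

Take the compensation level at the base of the deeper column (depth z_c below the surface of column A) and equate Σ ρ_i t_i down to z_c; mantle fills any gap and the z_c terms cancel.
Column A: 20.7×2.72 + 15.5×2.91 + (z_c − 36.2)×3.36
Column B: 0.893×0 + 5.91×1.02 + 0.625×ρ + 7.93×3.03 + (z_c − 0.893 − 14.465)×3.36
The z_c×3.36 term appears on both sides and cancels. Collect the known terms of each column as K = Σ(ρt)_known − 3.36 × (depth of known layers): K_A = 101.409 − 3.36×36.2 = −20.223; K_B = 30.0561 − 3.36×(0.893 + 14.465) = −21.54678.
Balance: K_A = K_B + 0.625×ρ, so ρ = (K_A − K_B)/0.625 = 1.32378/0.625 = 2.12 g/cm³.

2.12 g/cm³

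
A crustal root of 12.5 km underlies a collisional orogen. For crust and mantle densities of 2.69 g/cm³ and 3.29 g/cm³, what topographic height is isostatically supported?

Balancing pressure at the compensation depth: ρ_c h = (ρ_m − ρ_c) r.
h = r (ρ_m − ρ_c) / ρ_c = 12.5 km × (3.29 − 2.69) / 2.69 = 2.79 km.

2.79 km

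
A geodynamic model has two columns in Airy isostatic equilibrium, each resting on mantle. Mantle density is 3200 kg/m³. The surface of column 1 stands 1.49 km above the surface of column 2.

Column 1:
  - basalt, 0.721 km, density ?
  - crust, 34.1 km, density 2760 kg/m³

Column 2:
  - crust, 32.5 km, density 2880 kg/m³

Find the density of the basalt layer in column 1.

2970 kg/m³

Take the compensation level at the base of the deeper column (depth z_c below the surface of column 1) and equate Σ ρ_i t_i down to z_c; mantle fills any gap and the z_c terms cancel.
Column 1: 0.721×ρ + 34.1×2760 + (z_c − 34.821)×3200
Column 2: 1.49×0 + 32.5×2880 + (z_c − 1.49 − 32.5)×3200
The z_c×3200 term appears on both sides and cancels. Collect the known terms of each column as K = Σ(ρt)_known − 3200 × (depth of known layers): K_1 = 94116 − 3200×34.821 = −17311.2; K_2 = 93600 − 3200×(1.49 + 32.5) = −15168.
Balance: K_1 + 0.721×ρ = K_2, so ρ = (K_2 − K_1)/0.721 = 2143.2/0.721 = 2970 kg/m³.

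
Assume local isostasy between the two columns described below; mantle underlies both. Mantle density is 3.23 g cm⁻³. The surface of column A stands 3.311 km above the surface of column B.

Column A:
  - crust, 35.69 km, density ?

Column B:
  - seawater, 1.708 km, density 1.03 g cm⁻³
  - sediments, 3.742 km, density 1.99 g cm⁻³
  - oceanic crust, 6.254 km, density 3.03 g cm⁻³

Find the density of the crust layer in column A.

2.66 g cm⁻³

Take the compensation level at the base of the deeper column (depth z_c below the surface of column A) and equate Σ ρ_i t_i down to z_c; mantle fills any gap and the z_c terms cancel.
Column A: 35.69×ρ + (z_c − 35.69)×3.23
Column B: 3.311×0 + 1.708×1.03 + 3.742×1.99 + 6.254×3.03 + (z_c − 3.311 − 11.704)×3.23
The z_c×3.23 term appears on both sides and cancels. Collect the known terms of each column as K = Σ(ρt)_known − 3.23 × (depth of known layers): K_A = 0 − 3.23×35.69 = −115.2787; K_B = 28.15544 − 3.23×(3.311 + 11.704) = −20.34301.
Balance: K_A + 35.69×ρ = K_B, so ρ = (K_B − K_A)/35.69 = 94.9357/35.69 = 2.66 g cm⁻³.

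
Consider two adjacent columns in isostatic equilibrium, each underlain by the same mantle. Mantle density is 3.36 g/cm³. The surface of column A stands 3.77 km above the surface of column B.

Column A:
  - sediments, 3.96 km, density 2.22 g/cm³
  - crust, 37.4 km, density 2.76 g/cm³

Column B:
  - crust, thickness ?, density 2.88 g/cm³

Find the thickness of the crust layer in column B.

29.8 km

Take the compensation level at the base of the deeper column (depth z_c below the surface of column A) and equate Σ ρ_i t_i down to z_c; mantle fills any gap and the z_c terms cancel.
Column A: 3.96×2.22 + 37.4×2.76 + (z_c − 41.36)×3.36
Column B: 3.77×0 + x×2.88 + (z_c − 3.77 − 0 − x)×3.36
The z_c×3.36 term appears on both sides and cancels. Collect the known terms of each column as K = Σ(ρt)_known − 3.36 × (depth of known layers): K_A = 112.0152 − 3.36×41.36 = −26.9544; K_B = 0 − 3.36×(3.77 + 0) = −12.6672.
Balance: K_A = K_B − x×(3.36 − 2.88), so x = (K_B − K_A)/(3.36 − 2.88) = 14.2872/0.48 = 29.8 km.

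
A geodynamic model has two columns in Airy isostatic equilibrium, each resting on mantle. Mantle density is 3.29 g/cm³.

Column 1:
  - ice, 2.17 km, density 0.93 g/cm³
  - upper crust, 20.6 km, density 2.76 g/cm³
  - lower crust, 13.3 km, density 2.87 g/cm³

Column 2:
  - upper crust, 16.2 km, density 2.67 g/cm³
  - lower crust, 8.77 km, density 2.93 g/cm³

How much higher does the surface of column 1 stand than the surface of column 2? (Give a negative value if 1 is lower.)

2.56 km

For any compensation level in the mantle, the mantle terms cancel and isostasy reduces to e = (Σt_1 − Σt_2) − (Σ(ρt)_1 − Σ(ρt)_2) / ρ_m.
Σt_1 = 36.07 km; Σt_2 = 24.97 km; Σ(ρt)_1 = 97.0451; Σ(ρt)_2 = 68.9501 (in km·g/cm³).
e = (36.07 − 24.97) − (97.0451 − 68.9501) / 3.29 = 2.56 km.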